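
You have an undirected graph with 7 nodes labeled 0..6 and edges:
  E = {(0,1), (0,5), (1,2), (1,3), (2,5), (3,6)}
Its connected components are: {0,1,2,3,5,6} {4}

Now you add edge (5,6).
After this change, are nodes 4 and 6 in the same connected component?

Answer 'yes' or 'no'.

Initial components: {0,1,2,3,5,6} {4}
Adding edge (5,6): both already in same component {0,1,2,3,5,6}. No change.
New components: {0,1,2,3,5,6} {4}
Are 4 and 6 in the same component? no

Answer: no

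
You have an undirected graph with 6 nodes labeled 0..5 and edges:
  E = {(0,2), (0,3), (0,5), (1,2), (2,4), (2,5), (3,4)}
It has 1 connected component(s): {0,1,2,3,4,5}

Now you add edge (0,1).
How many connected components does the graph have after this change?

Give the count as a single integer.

Answer: 1

Derivation:
Initial component count: 1
Add (0,1): endpoints already in same component. Count unchanged: 1.
New component count: 1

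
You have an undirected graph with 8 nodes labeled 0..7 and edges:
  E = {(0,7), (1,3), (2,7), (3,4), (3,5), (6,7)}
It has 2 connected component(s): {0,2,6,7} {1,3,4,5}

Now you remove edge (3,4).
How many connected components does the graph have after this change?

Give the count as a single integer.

Initial component count: 2
Remove (3,4): it was a bridge. Count increases: 2 -> 3.
  After removal, components: {0,2,6,7} {1,3,5} {4}
New component count: 3

Answer: 3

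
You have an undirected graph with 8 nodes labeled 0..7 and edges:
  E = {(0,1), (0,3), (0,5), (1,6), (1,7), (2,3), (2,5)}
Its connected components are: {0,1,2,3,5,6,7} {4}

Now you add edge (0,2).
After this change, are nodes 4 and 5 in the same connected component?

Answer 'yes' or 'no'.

Answer: no

Derivation:
Initial components: {0,1,2,3,5,6,7} {4}
Adding edge (0,2): both already in same component {0,1,2,3,5,6,7}. No change.
New components: {0,1,2,3,5,6,7} {4}
Are 4 and 5 in the same component? no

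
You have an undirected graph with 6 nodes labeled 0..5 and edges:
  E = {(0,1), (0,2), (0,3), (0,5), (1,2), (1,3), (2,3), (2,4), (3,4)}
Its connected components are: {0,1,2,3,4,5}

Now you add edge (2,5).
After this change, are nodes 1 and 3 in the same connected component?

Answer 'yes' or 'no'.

Initial components: {0,1,2,3,4,5}
Adding edge (2,5): both already in same component {0,1,2,3,4,5}. No change.
New components: {0,1,2,3,4,5}
Are 1 and 3 in the same component? yes

Answer: yes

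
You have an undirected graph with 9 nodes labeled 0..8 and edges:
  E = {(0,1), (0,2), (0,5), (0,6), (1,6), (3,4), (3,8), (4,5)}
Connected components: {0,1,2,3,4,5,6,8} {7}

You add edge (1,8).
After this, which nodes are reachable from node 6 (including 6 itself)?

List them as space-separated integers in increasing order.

Answer: 0 1 2 3 4 5 6 8

Derivation:
Before: nodes reachable from 6: {0,1,2,3,4,5,6,8}
Adding (1,8): both endpoints already in same component. Reachability from 6 unchanged.
After: nodes reachable from 6: {0,1,2,3,4,5,6,8}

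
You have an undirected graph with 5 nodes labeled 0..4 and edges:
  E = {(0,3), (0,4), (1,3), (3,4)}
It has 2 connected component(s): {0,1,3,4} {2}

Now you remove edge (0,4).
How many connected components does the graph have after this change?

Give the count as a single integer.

Initial component count: 2
Remove (0,4): not a bridge. Count unchanged: 2.
  After removal, components: {0,1,3,4} {2}
New component count: 2

Answer: 2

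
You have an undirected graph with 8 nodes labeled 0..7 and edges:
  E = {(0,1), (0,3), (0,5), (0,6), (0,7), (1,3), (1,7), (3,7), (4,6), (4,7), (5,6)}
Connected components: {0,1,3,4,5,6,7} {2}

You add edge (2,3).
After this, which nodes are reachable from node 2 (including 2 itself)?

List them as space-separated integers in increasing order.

Before: nodes reachable from 2: {2}
Adding (2,3): merges 2's component with another. Reachability grows.
After: nodes reachable from 2: {0,1,2,3,4,5,6,7}

Answer: 0 1 2 3 4 5 6 7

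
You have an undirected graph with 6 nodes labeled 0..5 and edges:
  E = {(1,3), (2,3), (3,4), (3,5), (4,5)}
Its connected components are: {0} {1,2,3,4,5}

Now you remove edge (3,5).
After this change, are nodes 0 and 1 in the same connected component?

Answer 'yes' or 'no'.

Initial components: {0} {1,2,3,4,5}
Removing edge (3,5): not a bridge — component count unchanged at 2.
New components: {0} {1,2,3,4,5}
Are 0 and 1 in the same component? no

Answer: no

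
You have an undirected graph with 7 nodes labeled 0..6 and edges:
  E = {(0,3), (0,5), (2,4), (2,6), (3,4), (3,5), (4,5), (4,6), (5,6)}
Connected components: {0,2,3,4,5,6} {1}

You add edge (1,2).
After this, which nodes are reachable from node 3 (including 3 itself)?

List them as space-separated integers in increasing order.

Before: nodes reachable from 3: {0,2,3,4,5,6}
Adding (1,2): merges 3's component with another. Reachability grows.
After: nodes reachable from 3: {0,1,2,3,4,5,6}

Answer: 0 1 2 3 4 5 6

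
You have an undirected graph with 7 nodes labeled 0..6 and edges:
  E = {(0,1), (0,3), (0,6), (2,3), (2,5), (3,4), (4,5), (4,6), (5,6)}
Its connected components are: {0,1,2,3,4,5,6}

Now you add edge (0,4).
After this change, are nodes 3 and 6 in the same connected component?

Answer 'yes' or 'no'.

Initial components: {0,1,2,3,4,5,6}
Adding edge (0,4): both already in same component {0,1,2,3,4,5,6}. No change.
New components: {0,1,2,3,4,5,6}
Are 3 and 6 in the same component? yes

Answer: yes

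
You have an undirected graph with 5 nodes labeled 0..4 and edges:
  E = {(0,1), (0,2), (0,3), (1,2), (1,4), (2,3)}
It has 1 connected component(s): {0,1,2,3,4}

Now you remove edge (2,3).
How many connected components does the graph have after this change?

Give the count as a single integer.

Initial component count: 1
Remove (2,3): not a bridge. Count unchanged: 1.
  After removal, components: {0,1,2,3,4}
New component count: 1

Answer: 1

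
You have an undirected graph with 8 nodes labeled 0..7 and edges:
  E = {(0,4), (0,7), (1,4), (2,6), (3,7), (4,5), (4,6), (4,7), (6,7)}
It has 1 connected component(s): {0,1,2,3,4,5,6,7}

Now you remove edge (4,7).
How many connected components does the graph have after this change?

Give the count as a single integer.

Answer: 1

Derivation:
Initial component count: 1
Remove (4,7): not a bridge. Count unchanged: 1.
  After removal, components: {0,1,2,3,4,5,6,7}
New component count: 1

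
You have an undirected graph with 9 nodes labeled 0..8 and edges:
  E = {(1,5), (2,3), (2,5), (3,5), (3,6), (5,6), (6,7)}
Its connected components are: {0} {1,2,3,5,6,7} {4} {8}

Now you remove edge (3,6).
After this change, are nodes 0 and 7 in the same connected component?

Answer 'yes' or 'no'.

Initial components: {0} {1,2,3,5,6,7} {4} {8}
Removing edge (3,6): not a bridge — component count unchanged at 4.
New components: {0} {1,2,3,5,6,7} {4} {8}
Are 0 and 7 in the same component? no

Answer: no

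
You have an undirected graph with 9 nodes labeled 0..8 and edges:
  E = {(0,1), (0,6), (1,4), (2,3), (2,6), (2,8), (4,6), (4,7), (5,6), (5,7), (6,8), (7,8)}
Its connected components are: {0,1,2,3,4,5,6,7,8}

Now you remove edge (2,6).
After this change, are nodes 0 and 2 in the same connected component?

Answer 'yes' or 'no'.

Initial components: {0,1,2,3,4,5,6,7,8}
Removing edge (2,6): not a bridge — component count unchanged at 1.
New components: {0,1,2,3,4,5,6,7,8}
Are 0 and 2 in the same component? yes

Answer: yes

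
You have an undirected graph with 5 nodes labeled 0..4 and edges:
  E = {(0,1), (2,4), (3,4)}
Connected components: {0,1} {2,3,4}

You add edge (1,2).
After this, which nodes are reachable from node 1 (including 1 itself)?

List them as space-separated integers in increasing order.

Before: nodes reachable from 1: {0,1}
Adding (1,2): merges 1's component with another. Reachability grows.
After: nodes reachable from 1: {0,1,2,3,4}

Answer: 0 1 2 3 4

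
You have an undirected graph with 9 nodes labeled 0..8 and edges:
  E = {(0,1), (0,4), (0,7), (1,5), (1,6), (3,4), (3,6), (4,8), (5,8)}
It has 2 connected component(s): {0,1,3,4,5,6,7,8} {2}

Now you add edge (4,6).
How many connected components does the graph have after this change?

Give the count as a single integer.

Answer: 2

Derivation:
Initial component count: 2
Add (4,6): endpoints already in same component. Count unchanged: 2.
New component count: 2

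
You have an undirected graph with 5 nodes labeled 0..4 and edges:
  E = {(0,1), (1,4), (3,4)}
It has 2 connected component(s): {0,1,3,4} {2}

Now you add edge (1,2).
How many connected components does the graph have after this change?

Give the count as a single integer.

Answer: 1

Derivation:
Initial component count: 2
Add (1,2): merges two components. Count decreases: 2 -> 1.
New component count: 1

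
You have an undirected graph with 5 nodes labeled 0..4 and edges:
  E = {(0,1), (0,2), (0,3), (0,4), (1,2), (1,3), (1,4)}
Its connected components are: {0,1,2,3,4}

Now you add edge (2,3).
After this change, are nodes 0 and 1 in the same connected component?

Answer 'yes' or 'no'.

Initial components: {0,1,2,3,4}
Adding edge (2,3): both already in same component {0,1,2,3,4}. No change.
New components: {0,1,2,3,4}
Are 0 and 1 in the same component? yes

Answer: yes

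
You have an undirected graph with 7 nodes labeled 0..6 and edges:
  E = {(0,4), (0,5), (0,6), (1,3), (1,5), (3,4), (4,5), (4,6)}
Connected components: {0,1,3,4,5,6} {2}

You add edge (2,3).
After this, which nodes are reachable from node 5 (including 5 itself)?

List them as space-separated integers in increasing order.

Before: nodes reachable from 5: {0,1,3,4,5,6}
Adding (2,3): merges 5's component with another. Reachability grows.
After: nodes reachable from 5: {0,1,2,3,4,5,6}

Answer: 0 1 2 3 4 5 6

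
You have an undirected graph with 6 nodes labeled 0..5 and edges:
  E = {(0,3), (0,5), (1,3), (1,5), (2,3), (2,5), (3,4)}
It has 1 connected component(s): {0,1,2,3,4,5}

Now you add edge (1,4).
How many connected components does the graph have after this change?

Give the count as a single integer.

Initial component count: 1
Add (1,4): endpoints already in same component. Count unchanged: 1.
New component count: 1

Answer: 1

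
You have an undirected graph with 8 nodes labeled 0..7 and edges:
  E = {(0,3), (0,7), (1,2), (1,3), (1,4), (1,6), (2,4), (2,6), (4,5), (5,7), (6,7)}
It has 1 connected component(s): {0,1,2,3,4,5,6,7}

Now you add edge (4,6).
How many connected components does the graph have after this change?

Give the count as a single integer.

Initial component count: 1
Add (4,6): endpoints already in same component. Count unchanged: 1.
New component count: 1

Answer: 1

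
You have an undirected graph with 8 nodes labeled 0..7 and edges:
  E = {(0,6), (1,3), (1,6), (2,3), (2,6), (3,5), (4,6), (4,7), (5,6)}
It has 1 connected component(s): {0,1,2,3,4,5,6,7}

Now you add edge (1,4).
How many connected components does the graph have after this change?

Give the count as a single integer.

Answer: 1

Derivation:
Initial component count: 1
Add (1,4): endpoints already in same component. Count unchanged: 1.
New component count: 1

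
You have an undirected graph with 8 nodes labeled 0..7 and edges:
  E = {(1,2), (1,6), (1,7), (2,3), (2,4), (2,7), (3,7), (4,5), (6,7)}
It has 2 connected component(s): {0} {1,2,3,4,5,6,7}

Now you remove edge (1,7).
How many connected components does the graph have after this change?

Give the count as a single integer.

Initial component count: 2
Remove (1,7): not a bridge. Count unchanged: 2.
  After removal, components: {0} {1,2,3,4,5,6,7}
New component count: 2

Answer: 2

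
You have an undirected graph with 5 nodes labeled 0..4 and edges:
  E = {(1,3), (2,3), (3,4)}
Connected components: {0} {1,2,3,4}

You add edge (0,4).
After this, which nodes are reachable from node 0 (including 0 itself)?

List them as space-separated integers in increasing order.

Answer: 0 1 2 3 4

Derivation:
Before: nodes reachable from 0: {0}
Adding (0,4): merges 0's component with another. Reachability grows.
After: nodes reachable from 0: {0,1,2,3,4}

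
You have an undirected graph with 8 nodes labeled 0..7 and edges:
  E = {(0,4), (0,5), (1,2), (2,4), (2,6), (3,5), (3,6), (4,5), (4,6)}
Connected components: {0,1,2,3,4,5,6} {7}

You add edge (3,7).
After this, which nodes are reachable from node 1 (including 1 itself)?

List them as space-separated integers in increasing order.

Answer: 0 1 2 3 4 5 6 7

Derivation:
Before: nodes reachable from 1: {0,1,2,3,4,5,6}
Adding (3,7): merges 1's component with another. Reachability grows.
After: nodes reachable from 1: {0,1,2,3,4,5,6,7}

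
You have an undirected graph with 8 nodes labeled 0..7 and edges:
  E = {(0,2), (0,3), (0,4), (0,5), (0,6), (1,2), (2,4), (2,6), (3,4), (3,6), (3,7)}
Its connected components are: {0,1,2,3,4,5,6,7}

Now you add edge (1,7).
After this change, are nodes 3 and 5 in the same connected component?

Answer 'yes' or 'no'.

Answer: yes

Derivation:
Initial components: {0,1,2,3,4,5,6,7}
Adding edge (1,7): both already in same component {0,1,2,3,4,5,6,7}. No change.
New components: {0,1,2,3,4,5,6,7}
Are 3 and 5 in the same component? yes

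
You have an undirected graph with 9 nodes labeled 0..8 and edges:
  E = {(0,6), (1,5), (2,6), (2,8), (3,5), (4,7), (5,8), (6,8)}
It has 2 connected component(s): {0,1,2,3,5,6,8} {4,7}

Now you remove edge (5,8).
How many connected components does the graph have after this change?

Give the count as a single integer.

Answer: 3

Derivation:
Initial component count: 2
Remove (5,8): it was a bridge. Count increases: 2 -> 3.
  After removal, components: {0,2,6,8} {1,3,5} {4,7}
New component count: 3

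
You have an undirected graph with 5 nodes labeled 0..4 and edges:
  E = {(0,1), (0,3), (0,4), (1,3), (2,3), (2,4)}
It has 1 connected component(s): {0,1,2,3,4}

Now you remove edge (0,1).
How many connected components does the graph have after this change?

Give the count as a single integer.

Initial component count: 1
Remove (0,1): not a bridge. Count unchanged: 1.
  After removal, components: {0,1,2,3,4}
New component count: 1

Answer: 1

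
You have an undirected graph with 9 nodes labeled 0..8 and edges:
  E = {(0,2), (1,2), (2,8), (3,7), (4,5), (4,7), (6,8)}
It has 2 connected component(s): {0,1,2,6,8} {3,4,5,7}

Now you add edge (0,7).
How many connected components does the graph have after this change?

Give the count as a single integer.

Initial component count: 2
Add (0,7): merges two components. Count decreases: 2 -> 1.
New component count: 1

Answer: 1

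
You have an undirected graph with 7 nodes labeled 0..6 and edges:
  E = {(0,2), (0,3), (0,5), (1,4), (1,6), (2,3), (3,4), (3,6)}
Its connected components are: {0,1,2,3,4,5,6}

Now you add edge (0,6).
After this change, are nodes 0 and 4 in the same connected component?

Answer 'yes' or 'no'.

Answer: yes

Derivation:
Initial components: {0,1,2,3,4,5,6}
Adding edge (0,6): both already in same component {0,1,2,3,4,5,6}. No change.
New components: {0,1,2,3,4,5,6}
Are 0 and 4 in the same component? yes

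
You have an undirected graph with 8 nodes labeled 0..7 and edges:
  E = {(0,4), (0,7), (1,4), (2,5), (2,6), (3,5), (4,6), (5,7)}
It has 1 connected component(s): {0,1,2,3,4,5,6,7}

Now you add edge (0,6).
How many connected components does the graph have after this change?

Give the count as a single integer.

Initial component count: 1
Add (0,6): endpoints already in same component. Count unchanged: 1.
New component count: 1

Answer: 1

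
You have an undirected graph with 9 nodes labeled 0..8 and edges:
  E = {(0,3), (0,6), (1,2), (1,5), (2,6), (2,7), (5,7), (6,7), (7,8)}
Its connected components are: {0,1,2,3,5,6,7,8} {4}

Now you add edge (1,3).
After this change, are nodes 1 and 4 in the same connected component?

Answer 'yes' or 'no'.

Initial components: {0,1,2,3,5,6,7,8} {4}
Adding edge (1,3): both already in same component {0,1,2,3,5,6,7,8}. No change.
New components: {0,1,2,3,5,6,7,8} {4}
Are 1 and 4 in the same component? no

Answer: no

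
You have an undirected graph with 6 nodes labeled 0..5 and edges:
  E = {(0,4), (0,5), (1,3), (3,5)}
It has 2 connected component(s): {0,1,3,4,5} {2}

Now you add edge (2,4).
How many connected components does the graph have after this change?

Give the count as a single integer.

Initial component count: 2
Add (2,4): merges two components. Count decreases: 2 -> 1.
New component count: 1

Answer: 1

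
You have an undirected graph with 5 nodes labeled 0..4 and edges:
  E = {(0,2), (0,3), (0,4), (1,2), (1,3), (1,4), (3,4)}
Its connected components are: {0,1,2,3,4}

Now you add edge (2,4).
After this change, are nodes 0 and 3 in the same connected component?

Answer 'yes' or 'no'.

Answer: yes

Derivation:
Initial components: {0,1,2,3,4}
Adding edge (2,4): both already in same component {0,1,2,3,4}. No change.
New components: {0,1,2,3,4}
Are 0 and 3 in the same component? yes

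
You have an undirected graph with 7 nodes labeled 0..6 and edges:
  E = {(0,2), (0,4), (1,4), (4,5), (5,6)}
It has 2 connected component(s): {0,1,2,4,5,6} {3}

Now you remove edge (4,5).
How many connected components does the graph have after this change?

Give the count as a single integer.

Initial component count: 2
Remove (4,5): it was a bridge. Count increases: 2 -> 3.
  After removal, components: {0,1,2,4} {3} {5,6}
New component count: 3

Answer: 3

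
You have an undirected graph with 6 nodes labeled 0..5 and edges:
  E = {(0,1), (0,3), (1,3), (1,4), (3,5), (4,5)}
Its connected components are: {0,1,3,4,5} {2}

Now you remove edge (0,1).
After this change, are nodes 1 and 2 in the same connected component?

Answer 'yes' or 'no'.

Initial components: {0,1,3,4,5} {2}
Removing edge (0,1): not a bridge — component count unchanged at 2.
New components: {0,1,3,4,5} {2}
Are 1 and 2 in the same component? no

Answer: no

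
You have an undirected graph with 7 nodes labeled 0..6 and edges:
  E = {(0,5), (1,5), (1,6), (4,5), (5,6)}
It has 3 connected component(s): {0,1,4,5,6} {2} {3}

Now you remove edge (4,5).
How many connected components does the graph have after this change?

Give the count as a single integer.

Answer: 4

Derivation:
Initial component count: 3
Remove (4,5): it was a bridge. Count increases: 3 -> 4.
  After removal, components: {0,1,5,6} {2} {3} {4}
New component count: 4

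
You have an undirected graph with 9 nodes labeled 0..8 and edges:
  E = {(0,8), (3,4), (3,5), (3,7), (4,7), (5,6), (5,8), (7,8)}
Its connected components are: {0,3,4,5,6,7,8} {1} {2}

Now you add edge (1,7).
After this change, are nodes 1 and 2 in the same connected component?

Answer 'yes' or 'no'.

Initial components: {0,3,4,5,6,7,8} {1} {2}
Adding edge (1,7): merges {1} and {0,3,4,5,6,7,8}.
New components: {0,1,3,4,5,6,7,8} {2}
Are 1 and 2 in the same component? no

Answer: no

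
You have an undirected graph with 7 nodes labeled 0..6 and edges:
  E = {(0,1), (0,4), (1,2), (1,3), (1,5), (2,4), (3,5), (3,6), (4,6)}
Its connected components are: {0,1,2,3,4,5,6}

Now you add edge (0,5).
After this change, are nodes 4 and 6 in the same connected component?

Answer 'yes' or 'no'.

Answer: yes

Derivation:
Initial components: {0,1,2,3,4,5,6}
Adding edge (0,5): both already in same component {0,1,2,3,4,5,6}. No change.
New components: {0,1,2,3,4,5,6}
Are 4 and 6 in the same component? yes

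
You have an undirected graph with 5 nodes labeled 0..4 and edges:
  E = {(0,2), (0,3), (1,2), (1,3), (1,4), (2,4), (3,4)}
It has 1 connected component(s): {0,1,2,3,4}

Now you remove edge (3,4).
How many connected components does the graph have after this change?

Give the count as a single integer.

Answer: 1

Derivation:
Initial component count: 1
Remove (3,4): not a bridge. Count unchanged: 1.
  After removal, components: {0,1,2,3,4}
New component count: 1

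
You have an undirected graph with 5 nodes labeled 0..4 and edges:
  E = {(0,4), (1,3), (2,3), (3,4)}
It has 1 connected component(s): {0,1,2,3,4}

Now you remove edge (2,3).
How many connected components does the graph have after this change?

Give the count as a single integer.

Answer: 2

Derivation:
Initial component count: 1
Remove (2,3): it was a bridge. Count increases: 1 -> 2.
  After removal, components: {0,1,3,4} {2}
New component count: 2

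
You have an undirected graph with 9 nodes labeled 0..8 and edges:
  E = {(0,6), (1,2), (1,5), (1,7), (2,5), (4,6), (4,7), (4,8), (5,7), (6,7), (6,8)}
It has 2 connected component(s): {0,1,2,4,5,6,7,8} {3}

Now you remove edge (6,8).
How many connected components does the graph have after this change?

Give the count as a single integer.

Answer: 2

Derivation:
Initial component count: 2
Remove (6,8): not a bridge. Count unchanged: 2.
  After removal, components: {0,1,2,4,5,6,7,8} {3}
New component count: 2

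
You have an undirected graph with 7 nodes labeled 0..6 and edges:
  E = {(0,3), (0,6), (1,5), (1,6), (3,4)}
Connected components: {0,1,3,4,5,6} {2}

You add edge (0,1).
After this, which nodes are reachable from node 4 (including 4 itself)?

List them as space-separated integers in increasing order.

Answer: 0 1 3 4 5 6

Derivation:
Before: nodes reachable from 4: {0,1,3,4,5,6}
Adding (0,1): both endpoints already in same component. Reachability from 4 unchanged.
After: nodes reachable from 4: {0,1,3,4,5,6}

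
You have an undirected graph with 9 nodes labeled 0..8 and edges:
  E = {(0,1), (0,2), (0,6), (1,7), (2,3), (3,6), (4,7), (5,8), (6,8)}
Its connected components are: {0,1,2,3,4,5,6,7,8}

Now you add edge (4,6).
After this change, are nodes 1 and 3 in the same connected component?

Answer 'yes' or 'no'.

Initial components: {0,1,2,3,4,5,6,7,8}
Adding edge (4,6): both already in same component {0,1,2,3,4,5,6,7,8}. No change.
New components: {0,1,2,3,4,5,6,7,8}
Are 1 and 3 in the same component? yes

Answer: yes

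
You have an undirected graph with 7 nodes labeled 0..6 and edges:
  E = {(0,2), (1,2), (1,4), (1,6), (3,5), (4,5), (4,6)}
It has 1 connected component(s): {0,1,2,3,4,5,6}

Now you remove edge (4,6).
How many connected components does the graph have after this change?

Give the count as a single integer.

Initial component count: 1
Remove (4,6): not a bridge. Count unchanged: 1.
  After removal, components: {0,1,2,3,4,5,6}
New component count: 1

Answer: 1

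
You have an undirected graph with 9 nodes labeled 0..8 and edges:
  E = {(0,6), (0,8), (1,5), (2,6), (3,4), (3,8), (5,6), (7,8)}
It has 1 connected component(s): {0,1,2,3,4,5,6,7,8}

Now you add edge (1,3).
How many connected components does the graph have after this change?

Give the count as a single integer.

Initial component count: 1
Add (1,3): endpoints already in same component. Count unchanged: 1.
New component count: 1

Answer: 1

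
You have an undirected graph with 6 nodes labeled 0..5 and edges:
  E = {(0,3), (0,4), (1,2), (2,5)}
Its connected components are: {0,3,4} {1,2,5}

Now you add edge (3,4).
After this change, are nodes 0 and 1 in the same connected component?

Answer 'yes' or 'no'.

Answer: no

Derivation:
Initial components: {0,3,4} {1,2,5}
Adding edge (3,4): both already in same component {0,3,4}. No change.
New components: {0,3,4} {1,2,5}
Are 0 and 1 in the same component? no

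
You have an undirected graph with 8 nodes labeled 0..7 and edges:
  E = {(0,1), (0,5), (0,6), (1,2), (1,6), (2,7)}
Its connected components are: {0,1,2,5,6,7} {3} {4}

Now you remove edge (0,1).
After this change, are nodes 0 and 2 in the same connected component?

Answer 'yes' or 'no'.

Answer: yes

Derivation:
Initial components: {0,1,2,5,6,7} {3} {4}
Removing edge (0,1): not a bridge — component count unchanged at 3.
New components: {0,1,2,5,6,7} {3} {4}
Are 0 and 2 in the same component? yes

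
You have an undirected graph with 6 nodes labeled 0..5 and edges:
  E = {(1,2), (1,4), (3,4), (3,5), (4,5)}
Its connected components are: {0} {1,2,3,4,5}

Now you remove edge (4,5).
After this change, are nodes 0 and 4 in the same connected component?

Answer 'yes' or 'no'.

Answer: no

Derivation:
Initial components: {0} {1,2,3,4,5}
Removing edge (4,5): not a bridge — component count unchanged at 2.
New components: {0} {1,2,3,4,5}
Are 0 and 4 in the same component? no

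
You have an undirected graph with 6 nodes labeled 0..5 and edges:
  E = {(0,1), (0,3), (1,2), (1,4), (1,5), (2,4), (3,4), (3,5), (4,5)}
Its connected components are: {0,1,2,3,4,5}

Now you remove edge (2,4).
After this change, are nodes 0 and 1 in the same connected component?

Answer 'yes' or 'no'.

Answer: yes

Derivation:
Initial components: {0,1,2,3,4,5}
Removing edge (2,4): not a bridge — component count unchanged at 1.
New components: {0,1,2,3,4,5}
Are 0 and 1 in the same component? yes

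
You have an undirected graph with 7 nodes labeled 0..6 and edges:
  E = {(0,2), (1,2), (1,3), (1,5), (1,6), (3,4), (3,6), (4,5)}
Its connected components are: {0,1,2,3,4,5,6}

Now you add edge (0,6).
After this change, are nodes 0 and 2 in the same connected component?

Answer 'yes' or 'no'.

Initial components: {0,1,2,3,4,5,6}
Adding edge (0,6): both already in same component {0,1,2,3,4,5,6}. No change.
New components: {0,1,2,3,4,5,6}
Are 0 and 2 in the same component? yes

Answer: yes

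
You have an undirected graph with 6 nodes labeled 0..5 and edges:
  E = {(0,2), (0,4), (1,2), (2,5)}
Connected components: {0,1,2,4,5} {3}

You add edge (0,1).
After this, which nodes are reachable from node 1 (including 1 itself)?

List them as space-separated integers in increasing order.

Answer: 0 1 2 4 5

Derivation:
Before: nodes reachable from 1: {0,1,2,4,5}
Adding (0,1): both endpoints already in same component. Reachability from 1 unchanged.
After: nodes reachable from 1: {0,1,2,4,5}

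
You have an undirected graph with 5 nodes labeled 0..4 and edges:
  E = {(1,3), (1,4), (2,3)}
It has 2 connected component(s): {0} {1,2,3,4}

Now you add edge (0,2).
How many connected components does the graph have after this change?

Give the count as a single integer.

Initial component count: 2
Add (0,2): merges two components. Count decreases: 2 -> 1.
New component count: 1

Answer: 1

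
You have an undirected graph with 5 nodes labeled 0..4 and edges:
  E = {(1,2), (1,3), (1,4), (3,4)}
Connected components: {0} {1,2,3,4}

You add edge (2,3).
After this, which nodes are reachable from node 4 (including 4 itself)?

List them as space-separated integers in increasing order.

Answer: 1 2 3 4

Derivation:
Before: nodes reachable from 4: {1,2,3,4}
Adding (2,3): both endpoints already in same component. Reachability from 4 unchanged.
After: nodes reachable from 4: {1,2,3,4}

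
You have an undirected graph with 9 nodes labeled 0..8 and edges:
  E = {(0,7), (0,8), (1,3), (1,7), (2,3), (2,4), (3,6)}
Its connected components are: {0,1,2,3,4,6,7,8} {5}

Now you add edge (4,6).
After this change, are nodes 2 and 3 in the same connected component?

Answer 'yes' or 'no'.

Initial components: {0,1,2,3,4,6,7,8} {5}
Adding edge (4,6): both already in same component {0,1,2,3,4,6,7,8}. No change.
New components: {0,1,2,3,4,6,7,8} {5}
Are 2 and 3 in the same component? yes

Answer: yes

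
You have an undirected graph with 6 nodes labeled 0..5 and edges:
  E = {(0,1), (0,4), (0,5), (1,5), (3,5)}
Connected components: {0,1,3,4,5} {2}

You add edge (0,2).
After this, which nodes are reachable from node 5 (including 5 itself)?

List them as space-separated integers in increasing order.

Answer: 0 1 2 3 4 5

Derivation:
Before: nodes reachable from 5: {0,1,3,4,5}
Adding (0,2): merges 5's component with another. Reachability grows.
After: nodes reachable from 5: {0,1,2,3,4,5}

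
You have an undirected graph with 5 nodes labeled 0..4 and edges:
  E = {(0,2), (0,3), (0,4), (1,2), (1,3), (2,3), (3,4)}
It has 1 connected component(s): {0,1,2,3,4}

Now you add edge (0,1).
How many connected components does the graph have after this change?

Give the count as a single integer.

Answer: 1

Derivation:
Initial component count: 1
Add (0,1): endpoints already in same component. Count unchanged: 1.
New component count: 1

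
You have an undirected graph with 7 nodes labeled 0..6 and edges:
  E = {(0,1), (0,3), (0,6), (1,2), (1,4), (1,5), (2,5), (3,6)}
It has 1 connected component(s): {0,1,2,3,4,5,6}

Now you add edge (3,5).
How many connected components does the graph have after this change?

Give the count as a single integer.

Initial component count: 1
Add (3,5): endpoints already in same component. Count unchanged: 1.
New component count: 1

Answer: 1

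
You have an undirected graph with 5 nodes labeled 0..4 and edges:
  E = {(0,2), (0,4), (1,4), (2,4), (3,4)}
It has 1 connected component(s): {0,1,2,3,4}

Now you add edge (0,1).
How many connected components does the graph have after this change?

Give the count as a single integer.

Initial component count: 1
Add (0,1): endpoints already in same component. Count unchanged: 1.
New component count: 1

Answer: 1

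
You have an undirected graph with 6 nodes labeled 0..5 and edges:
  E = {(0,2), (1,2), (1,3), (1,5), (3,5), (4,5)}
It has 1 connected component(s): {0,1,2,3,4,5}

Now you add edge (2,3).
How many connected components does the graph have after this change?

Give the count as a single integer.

Initial component count: 1
Add (2,3): endpoints already in same component. Count unchanged: 1.
New component count: 1

Answer: 1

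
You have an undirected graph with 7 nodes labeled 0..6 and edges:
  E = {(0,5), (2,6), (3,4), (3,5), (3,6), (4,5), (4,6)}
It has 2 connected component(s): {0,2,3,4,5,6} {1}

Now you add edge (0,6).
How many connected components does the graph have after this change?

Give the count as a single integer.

Initial component count: 2
Add (0,6): endpoints already in same component. Count unchanged: 2.
New component count: 2

Answer: 2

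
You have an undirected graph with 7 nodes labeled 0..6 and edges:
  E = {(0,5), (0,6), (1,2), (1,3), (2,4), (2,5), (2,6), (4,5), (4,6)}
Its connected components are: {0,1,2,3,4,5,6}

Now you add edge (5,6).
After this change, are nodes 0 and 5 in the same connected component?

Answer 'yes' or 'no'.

Initial components: {0,1,2,3,4,5,6}
Adding edge (5,6): both already in same component {0,1,2,3,4,5,6}. No change.
New components: {0,1,2,3,4,5,6}
Are 0 and 5 in the same component? yes

Answer: yes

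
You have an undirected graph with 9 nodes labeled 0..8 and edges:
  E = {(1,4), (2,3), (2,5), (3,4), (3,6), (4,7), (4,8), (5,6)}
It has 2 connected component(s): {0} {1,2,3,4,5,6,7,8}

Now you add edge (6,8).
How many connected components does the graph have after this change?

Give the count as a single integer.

Initial component count: 2
Add (6,8): endpoints already in same component. Count unchanged: 2.
New component count: 2

Answer: 2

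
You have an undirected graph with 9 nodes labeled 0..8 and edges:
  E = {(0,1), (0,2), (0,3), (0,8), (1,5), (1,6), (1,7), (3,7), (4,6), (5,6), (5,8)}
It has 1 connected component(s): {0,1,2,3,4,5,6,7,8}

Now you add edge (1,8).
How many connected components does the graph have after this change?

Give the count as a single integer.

Answer: 1

Derivation:
Initial component count: 1
Add (1,8): endpoints already in same component. Count unchanged: 1.
New component count: 1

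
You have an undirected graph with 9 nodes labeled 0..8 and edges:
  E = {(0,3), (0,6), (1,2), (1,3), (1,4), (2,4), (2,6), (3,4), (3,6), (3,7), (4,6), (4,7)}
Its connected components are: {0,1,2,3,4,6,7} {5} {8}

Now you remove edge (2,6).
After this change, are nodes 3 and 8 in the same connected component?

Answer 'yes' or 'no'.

Initial components: {0,1,2,3,4,6,7} {5} {8}
Removing edge (2,6): not a bridge — component count unchanged at 3.
New components: {0,1,2,3,4,6,7} {5} {8}
Are 3 and 8 in the same component? no

Answer: no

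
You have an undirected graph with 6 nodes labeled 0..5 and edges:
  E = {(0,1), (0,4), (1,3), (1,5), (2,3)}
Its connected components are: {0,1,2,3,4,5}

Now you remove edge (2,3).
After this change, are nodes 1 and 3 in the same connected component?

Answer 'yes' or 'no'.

Initial components: {0,1,2,3,4,5}
Removing edge (2,3): it was a bridge — component count 1 -> 2.
New components: {0,1,3,4,5} {2}
Are 1 and 3 in the same component? yes

Answer: yes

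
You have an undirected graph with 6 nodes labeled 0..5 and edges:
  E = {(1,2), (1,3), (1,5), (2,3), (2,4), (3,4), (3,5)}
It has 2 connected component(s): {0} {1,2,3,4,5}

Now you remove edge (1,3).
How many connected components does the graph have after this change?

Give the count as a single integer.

Answer: 2

Derivation:
Initial component count: 2
Remove (1,3): not a bridge. Count unchanged: 2.
  After removal, components: {0} {1,2,3,4,5}
New component count: 2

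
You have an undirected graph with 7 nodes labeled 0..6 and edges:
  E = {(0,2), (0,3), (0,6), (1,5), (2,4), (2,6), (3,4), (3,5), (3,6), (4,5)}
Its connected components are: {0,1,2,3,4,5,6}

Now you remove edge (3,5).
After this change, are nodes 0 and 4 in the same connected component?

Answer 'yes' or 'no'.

Answer: yes

Derivation:
Initial components: {0,1,2,3,4,5,6}
Removing edge (3,5): not a bridge — component count unchanged at 1.
New components: {0,1,2,3,4,5,6}
Are 0 and 4 in the same component? yes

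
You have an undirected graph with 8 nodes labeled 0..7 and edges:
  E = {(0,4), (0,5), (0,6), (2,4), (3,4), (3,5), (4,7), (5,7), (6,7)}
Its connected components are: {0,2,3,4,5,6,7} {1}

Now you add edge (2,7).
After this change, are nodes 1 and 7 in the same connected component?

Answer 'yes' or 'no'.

Answer: no

Derivation:
Initial components: {0,2,3,4,5,6,7} {1}
Adding edge (2,7): both already in same component {0,2,3,4,5,6,7}. No change.
New components: {0,2,3,4,5,6,7} {1}
Are 1 and 7 in the same component? no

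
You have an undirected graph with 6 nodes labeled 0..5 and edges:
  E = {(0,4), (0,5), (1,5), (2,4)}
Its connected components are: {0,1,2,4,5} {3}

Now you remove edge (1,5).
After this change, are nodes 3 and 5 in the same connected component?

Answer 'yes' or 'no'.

Initial components: {0,1,2,4,5} {3}
Removing edge (1,5): it was a bridge — component count 2 -> 3.
New components: {0,2,4,5} {1} {3}
Are 3 and 5 in the same component? no

Answer: no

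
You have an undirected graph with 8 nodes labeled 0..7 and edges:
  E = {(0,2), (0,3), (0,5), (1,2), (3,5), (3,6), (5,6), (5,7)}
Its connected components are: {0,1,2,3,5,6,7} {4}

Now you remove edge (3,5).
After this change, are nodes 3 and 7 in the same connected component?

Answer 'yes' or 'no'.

Answer: yes

Derivation:
Initial components: {0,1,2,3,5,6,7} {4}
Removing edge (3,5): not a bridge — component count unchanged at 2.
New components: {0,1,2,3,5,6,7} {4}
Are 3 and 7 in the same component? yes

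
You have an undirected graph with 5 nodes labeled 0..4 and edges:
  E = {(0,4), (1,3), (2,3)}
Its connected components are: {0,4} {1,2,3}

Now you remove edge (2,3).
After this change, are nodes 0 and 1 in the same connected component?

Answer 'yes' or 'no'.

Answer: no

Derivation:
Initial components: {0,4} {1,2,3}
Removing edge (2,3): it was a bridge — component count 2 -> 3.
New components: {0,4} {1,3} {2}
Are 0 and 1 in the same component? no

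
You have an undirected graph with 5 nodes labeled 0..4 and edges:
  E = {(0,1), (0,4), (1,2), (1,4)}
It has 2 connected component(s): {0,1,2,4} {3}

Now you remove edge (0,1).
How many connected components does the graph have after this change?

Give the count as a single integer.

Initial component count: 2
Remove (0,1): not a bridge. Count unchanged: 2.
  After removal, components: {0,1,2,4} {3}
New component count: 2

Answer: 2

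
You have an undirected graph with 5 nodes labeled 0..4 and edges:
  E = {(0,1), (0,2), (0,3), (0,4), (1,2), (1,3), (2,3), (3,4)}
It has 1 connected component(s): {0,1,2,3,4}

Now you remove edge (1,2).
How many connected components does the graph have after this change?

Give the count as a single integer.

Initial component count: 1
Remove (1,2): not a bridge. Count unchanged: 1.
  After removal, components: {0,1,2,3,4}
New component count: 1

Answer: 1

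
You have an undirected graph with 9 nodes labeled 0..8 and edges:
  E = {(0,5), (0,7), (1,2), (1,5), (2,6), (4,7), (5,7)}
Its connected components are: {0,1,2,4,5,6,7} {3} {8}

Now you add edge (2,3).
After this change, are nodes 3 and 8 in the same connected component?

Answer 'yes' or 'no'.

Initial components: {0,1,2,4,5,6,7} {3} {8}
Adding edge (2,3): merges {0,1,2,4,5,6,7} and {3}.
New components: {0,1,2,3,4,5,6,7} {8}
Are 3 and 8 in the same component? no

Answer: no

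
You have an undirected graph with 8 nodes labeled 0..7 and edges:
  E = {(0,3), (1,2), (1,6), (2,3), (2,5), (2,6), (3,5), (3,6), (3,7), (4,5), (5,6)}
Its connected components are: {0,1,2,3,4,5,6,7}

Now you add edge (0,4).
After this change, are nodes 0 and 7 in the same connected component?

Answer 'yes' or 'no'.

Answer: yes

Derivation:
Initial components: {0,1,2,3,4,5,6,7}
Adding edge (0,4): both already in same component {0,1,2,3,4,5,6,7}. No change.
New components: {0,1,2,3,4,5,6,7}
Are 0 and 7 in the same component? yes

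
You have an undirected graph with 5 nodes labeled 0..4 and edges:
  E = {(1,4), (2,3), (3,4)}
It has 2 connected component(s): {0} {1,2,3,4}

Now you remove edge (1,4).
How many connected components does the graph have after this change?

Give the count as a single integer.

Answer: 3

Derivation:
Initial component count: 2
Remove (1,4): it was a bridge. Count increases: 2 -> 3.
  After removal, components: {0} {1} {2,3,4}
New component count: 3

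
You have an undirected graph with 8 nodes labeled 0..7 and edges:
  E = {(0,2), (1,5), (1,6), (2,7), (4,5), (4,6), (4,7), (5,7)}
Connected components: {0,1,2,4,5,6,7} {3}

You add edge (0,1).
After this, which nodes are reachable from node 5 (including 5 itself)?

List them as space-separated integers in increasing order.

Before: nodes reachable from 5: {0,1,2,4,5,6,7}
Adding (0,1): both endpoints already in same component. Reachability from 5 unchanged.
After: nodes reachable from 5: {0,1,2,4,5,6,7}

Answer: 0 1 2 4 5 6 7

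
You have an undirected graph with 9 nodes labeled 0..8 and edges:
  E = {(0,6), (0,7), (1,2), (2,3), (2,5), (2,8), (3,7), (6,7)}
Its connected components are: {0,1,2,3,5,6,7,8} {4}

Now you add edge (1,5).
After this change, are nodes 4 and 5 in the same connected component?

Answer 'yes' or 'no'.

Answer: no

Derivation:
Initial components: {0,1,2,3,5,6,7,8} {4}
Adding edge (1,5): both already in same component {0,1,2,3,5,6,7,8}. No change.
New components: {0,1,2,3,5,6,7,8} {4}
Are 4 and 5 in the same component? no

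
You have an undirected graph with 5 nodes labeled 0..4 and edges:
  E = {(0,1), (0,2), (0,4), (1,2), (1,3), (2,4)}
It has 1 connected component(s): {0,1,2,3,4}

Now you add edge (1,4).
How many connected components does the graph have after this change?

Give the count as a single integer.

Answer: 1

Derivation:
Initial component count: 1
Add (1,4): endpoints already in same component. Count unchanged: 1.
New component count: 1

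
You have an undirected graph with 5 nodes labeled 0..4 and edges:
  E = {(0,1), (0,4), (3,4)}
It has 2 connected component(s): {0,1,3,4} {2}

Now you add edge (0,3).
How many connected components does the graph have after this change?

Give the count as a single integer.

Initial component count: 2
Add (0,3): endpoints already in same component. Count unchanged: 2.
New component count: 2

Answer: 2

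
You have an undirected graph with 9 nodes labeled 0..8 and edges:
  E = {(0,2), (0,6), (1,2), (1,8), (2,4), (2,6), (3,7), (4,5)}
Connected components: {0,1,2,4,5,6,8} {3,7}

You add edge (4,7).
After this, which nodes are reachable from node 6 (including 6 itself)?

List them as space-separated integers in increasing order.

Before: nodes reachable from 6: {0,1,2,4,5,6,8}
Adding (4,7): merges 6's component with another. Reachability grows.
After: nodes reachable from 6: {0,1,2,3,4,5,6,7,8}

Answer: 0 1 2 3 4 5 6 7 8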